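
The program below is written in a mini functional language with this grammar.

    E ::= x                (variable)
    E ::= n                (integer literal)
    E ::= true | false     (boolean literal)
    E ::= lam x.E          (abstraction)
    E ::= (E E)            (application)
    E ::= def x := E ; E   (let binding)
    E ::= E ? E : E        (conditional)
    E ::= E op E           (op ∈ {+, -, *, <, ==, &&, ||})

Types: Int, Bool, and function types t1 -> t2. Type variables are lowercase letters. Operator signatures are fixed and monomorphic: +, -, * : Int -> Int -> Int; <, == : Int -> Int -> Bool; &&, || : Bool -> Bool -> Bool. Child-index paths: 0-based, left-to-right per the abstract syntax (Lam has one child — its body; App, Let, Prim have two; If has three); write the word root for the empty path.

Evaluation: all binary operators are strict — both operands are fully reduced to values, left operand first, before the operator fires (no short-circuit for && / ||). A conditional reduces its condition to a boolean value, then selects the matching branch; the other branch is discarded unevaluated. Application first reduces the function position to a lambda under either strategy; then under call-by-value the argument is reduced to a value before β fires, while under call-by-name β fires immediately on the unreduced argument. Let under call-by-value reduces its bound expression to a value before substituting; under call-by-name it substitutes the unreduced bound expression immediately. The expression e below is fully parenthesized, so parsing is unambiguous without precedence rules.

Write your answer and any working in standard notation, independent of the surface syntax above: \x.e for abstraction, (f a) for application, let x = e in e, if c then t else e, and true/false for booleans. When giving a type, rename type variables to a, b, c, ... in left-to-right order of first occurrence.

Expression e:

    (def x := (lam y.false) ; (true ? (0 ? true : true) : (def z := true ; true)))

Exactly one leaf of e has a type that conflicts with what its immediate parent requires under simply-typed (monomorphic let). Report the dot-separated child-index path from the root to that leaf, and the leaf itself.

Derivation:
\y._ : a -> Bool
let x : a -> Bool
  unify Bool ~ Bool
  unify Int ~ Bool
  FAIL: mismatch Int ~ Bool

Answer: 1.1.0 : 0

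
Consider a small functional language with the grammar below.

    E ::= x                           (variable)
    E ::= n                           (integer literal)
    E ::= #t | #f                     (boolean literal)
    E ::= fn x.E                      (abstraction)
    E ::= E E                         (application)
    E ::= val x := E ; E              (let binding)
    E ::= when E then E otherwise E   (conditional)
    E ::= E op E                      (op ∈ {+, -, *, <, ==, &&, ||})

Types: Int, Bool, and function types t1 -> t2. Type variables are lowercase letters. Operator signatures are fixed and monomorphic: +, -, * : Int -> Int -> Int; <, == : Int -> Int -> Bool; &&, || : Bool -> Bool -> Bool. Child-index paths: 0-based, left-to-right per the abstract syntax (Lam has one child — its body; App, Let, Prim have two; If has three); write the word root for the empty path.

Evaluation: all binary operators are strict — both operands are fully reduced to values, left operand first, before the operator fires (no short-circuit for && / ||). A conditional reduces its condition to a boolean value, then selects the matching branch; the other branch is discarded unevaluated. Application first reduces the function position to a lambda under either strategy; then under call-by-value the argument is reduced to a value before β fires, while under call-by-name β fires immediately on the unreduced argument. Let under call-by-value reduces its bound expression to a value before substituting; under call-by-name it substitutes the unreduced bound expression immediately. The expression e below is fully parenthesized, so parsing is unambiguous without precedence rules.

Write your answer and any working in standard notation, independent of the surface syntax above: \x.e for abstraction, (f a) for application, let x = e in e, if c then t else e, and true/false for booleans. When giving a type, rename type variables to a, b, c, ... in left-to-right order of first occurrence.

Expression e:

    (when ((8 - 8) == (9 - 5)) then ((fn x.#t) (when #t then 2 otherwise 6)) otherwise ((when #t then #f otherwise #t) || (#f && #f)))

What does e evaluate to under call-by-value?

Answer: false

Trace:
step 0: (if ((8 - 8) == (9 - 5)) then ((\x.true) (if true then 2 else 6)) else ((if true then false else true) || (false && false)))
step 1: [delta@0.0] (if (0 == (9 - 5)) then ((\x.true) (if true then 2 else 6)) else ((if true then false else true) || (false && false)))
step 2: [delta@0.1] (if (0 == 4) then ((\x.true) (if true then 2 else 6)) else ((if true then false else true) || (false && false)))
step 3: [delta@0] (if false then ((\x.true) (if true then 2 else 6)) else ((if true then false else true) || (false && false)))
step 4: [if@root] ((if true then false else true) || (false && false))
step 5: [if@0] (false || (false && false))
step 6: [delta@1] (false || false)
step 7: [delta@root] false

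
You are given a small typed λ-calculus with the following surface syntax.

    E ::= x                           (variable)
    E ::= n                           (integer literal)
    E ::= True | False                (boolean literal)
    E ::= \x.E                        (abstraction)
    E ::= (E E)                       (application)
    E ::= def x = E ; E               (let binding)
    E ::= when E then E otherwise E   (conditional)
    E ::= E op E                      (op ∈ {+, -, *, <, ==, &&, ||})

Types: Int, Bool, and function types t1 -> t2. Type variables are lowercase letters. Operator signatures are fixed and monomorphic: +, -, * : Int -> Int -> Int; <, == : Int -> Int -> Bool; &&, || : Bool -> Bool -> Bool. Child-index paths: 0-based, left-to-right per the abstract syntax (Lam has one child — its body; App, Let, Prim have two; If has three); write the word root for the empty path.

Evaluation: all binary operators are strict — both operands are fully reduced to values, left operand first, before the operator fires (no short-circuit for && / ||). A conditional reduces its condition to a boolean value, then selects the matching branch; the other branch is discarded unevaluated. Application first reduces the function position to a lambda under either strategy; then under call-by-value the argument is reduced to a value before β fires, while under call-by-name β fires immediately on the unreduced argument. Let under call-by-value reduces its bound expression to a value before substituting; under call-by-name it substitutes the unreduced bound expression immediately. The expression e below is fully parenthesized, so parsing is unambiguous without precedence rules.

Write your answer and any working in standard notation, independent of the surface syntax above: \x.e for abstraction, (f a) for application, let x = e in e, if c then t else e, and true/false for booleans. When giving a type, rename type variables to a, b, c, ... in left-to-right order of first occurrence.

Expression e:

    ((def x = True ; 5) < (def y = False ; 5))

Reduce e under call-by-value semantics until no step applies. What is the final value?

Working:
step 0: ((let x = true in 5) < (let y = false in 5))
step 1: [let@0] (5 < (let y = false in 5))
step 2: [let@1] (5 < 5)
step 3: [delta@root] false

Answer: false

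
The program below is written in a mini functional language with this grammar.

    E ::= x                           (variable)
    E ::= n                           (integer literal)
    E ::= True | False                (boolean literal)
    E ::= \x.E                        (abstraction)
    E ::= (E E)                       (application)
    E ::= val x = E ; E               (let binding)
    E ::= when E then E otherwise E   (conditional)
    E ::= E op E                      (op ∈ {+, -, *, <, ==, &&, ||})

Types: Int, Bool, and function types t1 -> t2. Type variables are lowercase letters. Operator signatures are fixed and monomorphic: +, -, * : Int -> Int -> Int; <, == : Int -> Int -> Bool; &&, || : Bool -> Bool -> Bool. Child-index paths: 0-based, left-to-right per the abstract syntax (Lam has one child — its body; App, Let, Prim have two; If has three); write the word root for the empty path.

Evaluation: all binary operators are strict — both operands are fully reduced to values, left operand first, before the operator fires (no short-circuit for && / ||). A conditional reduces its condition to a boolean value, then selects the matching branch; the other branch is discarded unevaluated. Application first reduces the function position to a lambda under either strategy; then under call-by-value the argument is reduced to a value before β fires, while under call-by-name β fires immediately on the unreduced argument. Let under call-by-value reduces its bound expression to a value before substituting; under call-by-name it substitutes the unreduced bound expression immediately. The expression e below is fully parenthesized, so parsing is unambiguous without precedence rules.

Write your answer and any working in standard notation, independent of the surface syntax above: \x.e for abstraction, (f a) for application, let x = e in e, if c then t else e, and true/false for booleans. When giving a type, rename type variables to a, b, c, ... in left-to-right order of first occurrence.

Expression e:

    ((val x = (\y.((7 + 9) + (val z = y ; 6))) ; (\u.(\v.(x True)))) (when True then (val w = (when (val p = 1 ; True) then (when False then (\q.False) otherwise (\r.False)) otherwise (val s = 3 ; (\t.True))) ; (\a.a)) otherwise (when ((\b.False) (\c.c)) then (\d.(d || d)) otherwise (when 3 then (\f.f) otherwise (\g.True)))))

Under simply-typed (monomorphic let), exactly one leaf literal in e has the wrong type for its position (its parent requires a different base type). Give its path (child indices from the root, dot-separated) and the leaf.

Answer: 1.2.2.0 : 3

Derivation:
  unify Int ~ Int
  unify Int ~ Int
  unify Int ~ Int
y : a
let z : a
  unify Int ~ Int
\y._ : a -> Int
let x : a -> Int
x : a -> Int
  unify a -> Int ~ Bool -> d
  unify a ~ Bool
  unify Int ~ d
_ _ : Int
\v._ : c -> Int
\u._ : b -> c -> Int
  unify Bool ~ Bool
let p : Int
  unify Bool ~ Bool
  unify Bool ~ Bool
\q._ : e -> Bool
\r._ : f -> Bool
  unify e -> Bool ~ f -> Bool
  unify e ~ f
  unify Bool ~ Bool
let s : Int
\t._ : g -> Bool
  unify f -> Bool ~ g -> Bool
  unify f ~ g
  unify Bool ~ Bool
let w : g -> Bool
a : h
\a._ : h -> h
\b._ : i -> Bool
c : j
\c._ : j -> j
  unify i -> Bool ~ (j -> j) -> k
  unify i ~ j -> j
  unify Bool ~ k
_ _ : Bool
  unify Bool ~ Bool
d : l
  unify l ~ Bool
d : Bool
  unify Bool ~ Bool
\d._ : Bool -> Bool
  unify Int ~ Bool
  FAIL: mismatch Int ~ Bool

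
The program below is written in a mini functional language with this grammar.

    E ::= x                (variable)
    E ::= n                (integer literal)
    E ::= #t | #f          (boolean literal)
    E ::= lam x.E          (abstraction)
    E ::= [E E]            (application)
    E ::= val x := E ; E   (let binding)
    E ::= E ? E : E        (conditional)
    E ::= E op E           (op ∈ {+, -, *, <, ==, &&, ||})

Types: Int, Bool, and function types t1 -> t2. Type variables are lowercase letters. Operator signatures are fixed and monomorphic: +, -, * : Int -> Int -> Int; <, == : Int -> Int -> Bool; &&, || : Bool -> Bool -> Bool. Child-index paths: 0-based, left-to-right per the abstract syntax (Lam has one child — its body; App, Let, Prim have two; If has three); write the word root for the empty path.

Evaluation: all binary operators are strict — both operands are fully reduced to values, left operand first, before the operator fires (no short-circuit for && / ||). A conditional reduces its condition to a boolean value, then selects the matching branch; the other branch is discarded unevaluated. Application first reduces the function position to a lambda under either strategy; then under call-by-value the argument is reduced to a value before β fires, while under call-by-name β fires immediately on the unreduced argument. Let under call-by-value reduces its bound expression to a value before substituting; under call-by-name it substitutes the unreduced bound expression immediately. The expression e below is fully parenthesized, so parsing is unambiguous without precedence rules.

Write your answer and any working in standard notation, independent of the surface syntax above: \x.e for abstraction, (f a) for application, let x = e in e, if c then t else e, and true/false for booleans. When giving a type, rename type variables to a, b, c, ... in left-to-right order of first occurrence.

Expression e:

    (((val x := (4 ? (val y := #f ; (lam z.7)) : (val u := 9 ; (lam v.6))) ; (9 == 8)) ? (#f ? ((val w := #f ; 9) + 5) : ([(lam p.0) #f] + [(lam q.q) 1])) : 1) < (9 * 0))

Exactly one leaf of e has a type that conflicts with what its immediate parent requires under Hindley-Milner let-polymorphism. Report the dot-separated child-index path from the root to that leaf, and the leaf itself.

Working:
  unify Int ~ Bool
  FAIL: mismatch Int ~ Bool

Answer: 0.0.0.0 : 4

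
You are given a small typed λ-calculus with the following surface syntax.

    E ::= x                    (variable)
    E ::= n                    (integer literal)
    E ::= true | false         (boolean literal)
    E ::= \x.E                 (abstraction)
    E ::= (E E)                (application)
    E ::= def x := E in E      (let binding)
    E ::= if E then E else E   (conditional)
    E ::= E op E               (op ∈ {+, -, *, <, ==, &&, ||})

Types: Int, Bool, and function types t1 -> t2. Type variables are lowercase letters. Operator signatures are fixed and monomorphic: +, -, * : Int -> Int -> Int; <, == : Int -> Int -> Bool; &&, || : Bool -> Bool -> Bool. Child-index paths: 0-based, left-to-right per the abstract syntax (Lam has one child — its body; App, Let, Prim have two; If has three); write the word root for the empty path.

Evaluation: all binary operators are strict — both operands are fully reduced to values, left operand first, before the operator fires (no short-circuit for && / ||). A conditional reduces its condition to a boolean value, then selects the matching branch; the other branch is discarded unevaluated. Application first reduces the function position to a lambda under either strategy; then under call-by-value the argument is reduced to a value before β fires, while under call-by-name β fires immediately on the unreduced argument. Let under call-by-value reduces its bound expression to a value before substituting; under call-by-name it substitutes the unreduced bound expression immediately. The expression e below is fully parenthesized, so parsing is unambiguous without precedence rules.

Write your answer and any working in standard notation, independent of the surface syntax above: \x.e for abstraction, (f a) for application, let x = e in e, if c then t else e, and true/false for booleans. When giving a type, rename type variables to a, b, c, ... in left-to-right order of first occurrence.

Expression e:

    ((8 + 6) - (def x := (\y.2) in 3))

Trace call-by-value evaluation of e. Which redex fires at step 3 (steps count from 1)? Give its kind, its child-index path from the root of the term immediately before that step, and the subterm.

Working:
step 0: ((8 + 6) - (let x = (\y.2) in 3))
step 1: [delta@0] (14 - (let x = (\y.2) in 3))
step 2: [let@1] (14 - 3)
step 3: [delta@root] 11

Answer: delta at root : (14 - 3)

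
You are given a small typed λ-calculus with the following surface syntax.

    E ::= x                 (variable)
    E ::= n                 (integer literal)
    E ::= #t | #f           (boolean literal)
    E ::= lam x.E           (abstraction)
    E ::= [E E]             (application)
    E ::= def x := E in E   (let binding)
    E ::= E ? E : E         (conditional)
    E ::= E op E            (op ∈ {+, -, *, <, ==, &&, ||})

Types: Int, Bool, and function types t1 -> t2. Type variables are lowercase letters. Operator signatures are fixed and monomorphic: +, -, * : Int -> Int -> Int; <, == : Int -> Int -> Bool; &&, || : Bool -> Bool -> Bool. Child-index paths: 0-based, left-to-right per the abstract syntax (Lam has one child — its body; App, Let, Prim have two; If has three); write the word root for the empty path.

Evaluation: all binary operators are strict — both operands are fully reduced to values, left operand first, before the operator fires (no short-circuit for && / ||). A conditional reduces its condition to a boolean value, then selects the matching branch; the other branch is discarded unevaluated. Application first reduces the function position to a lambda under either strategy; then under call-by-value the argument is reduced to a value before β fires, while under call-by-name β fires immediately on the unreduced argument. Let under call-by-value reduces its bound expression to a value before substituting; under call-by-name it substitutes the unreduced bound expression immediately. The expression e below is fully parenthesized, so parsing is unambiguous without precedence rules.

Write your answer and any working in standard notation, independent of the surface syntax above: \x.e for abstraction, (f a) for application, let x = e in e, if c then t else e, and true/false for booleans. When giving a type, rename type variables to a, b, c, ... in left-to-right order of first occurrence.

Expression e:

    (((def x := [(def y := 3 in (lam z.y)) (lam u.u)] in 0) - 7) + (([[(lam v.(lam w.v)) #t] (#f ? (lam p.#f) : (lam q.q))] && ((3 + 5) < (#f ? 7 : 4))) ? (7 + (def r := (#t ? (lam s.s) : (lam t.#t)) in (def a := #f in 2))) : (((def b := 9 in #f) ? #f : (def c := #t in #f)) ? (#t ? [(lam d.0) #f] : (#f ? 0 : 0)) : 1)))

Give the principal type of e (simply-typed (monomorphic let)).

Working:
let y : Int
y : Int
\z._ : a -> Int
u : b
\u._ : b -> b
  unify a -> Int ~ (b -> b) -> c
  unify a ~ b -> b
  unify Int ~ c
_ _ : Int
let x : Int
  unify Int ~ Int
  unify Int ~ Int
  unify Int ~ Int
v : d
\w._ : e -> d
\v._ : d -> e -> d
  unify d -> e -> d ~ Bool -> f
  unify d ~ Bool
  unify e -> Bool ~ f
_ _ : e -> Bool
  unify Bool ~ Bool
\p._ : g -> Bool
q : h
\q._ : h -> h
  unify g -> Bool ~ h -> h
  unify g ~ h
  unify Bool ~ h
  unify e -> Bool ~ (Bool -> Bool) -> i
  unify e ~ Bool -> Bool
  unify Bool ~ i
_ _ : Bool
  unify Bool ~ Bool
  unify Int ~ Int
  unify Int ~ Int
  unify Int ~ Int
  unify Bool ~ Bool
  unify Int ~ Int
  unify Int ~ Int
  unify Bool ~ Bool
  unify Bool ~ Bool
  unify Int ~ Int
  unify Bool ~ Bool
s : j
\s._ : j -> j
\t._ : k -> Bool
  unify j -> j ~ k -> Bool
  unify j ~ k
  unify k ~ Bool
let r : Bool -> Bool
let a : Bool
  unify Int ~ Int
let b : Int
  unify Bool ~ Bool
let c : Bool
  unify Bool ~ Bool
  unify Bool ~ Bool
  unify Bool ~ Bool
\d._ : l -> Int
  unify l -> Int ~ Bool -> m
  unify l ~ Bool
  unify Int ~ m
_ _ : Int
  unify Bool ~ Bool
  unify Int ~ Int
  unify Int ~ Int
  unify Int ~ Int
  unify Int ~ Int
  unify Int ~ Int

Answer: Int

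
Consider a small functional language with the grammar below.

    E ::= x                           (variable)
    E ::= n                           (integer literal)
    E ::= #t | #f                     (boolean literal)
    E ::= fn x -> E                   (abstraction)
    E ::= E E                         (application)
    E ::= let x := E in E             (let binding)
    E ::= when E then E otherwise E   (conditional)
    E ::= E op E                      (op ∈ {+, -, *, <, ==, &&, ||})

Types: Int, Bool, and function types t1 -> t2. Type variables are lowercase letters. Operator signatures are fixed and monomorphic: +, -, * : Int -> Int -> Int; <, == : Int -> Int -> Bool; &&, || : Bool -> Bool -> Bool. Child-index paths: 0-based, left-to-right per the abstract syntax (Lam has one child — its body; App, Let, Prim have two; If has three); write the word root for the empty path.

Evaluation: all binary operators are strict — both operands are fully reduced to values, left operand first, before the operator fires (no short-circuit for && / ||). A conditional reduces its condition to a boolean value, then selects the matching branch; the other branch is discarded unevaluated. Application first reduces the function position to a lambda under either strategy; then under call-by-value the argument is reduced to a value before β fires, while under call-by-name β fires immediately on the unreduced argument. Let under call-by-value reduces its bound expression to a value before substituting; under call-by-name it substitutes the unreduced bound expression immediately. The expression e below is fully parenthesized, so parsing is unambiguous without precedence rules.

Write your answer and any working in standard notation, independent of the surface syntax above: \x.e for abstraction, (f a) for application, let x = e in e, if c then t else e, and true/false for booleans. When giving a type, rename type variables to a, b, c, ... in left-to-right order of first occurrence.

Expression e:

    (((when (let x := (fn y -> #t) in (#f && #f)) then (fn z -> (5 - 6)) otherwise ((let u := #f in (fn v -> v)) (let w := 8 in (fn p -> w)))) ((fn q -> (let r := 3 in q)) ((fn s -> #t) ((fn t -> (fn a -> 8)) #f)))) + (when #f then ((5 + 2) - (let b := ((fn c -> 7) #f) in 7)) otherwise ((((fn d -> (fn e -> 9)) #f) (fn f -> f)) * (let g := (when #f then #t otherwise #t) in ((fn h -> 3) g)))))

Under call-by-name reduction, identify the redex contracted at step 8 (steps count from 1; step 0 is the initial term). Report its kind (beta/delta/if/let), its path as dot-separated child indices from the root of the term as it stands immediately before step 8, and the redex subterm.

Answer: if at 1 : (if false then ((5 + 2) - (let b = ((\c.7) false) in 7)) else ((((\d.(\e.9)) false) (\f.f)) * (let g = (if false then true else true) in ((\h.3) g))))

Derivation:
step 0: (((if (let x = (\y.true) in (false && false)) then (\z.(5 - 6)) else ((let u = false in (\v.v)) (let w = 8 in (\p.w)))) ((\q.(let r = 3 in q)) ((\s.true) ((\t.(\a.8)) false)))) + (if false then ((5 + 2) - (let b = ((\c.7) false) in 7)) else ((((\d.(\e.9)) false) (\f.f)) * (let g = (if false then true else true) in ((\h.3) g)))))
step 1: [let@0.0.0] (((if (false && false) then (\z.(5 - 6)) else ((let u = false in (\v.v)) (let w = 8 in (\p.w)))) ((\q.(let r = 3 in q)) ((\s.true) ((\t.(\a.8)) false)))) + (if false then ((5 + 2) - (let b = ((\c.7) false) in 7)) else ((((\d.(\e.9)) false) (\f.f)) * (let g = (if false then true else true) in ((\h.3) g)))))
step 2: [delta@0.0.0] (((if false then (\z.(5 - 6)) else ((let u = false in (\v.v)) (let w = 8 in (\p.w)))) ((\q.(let r = 3 in q)) ((\s.true) ((\t.(\a.8)) false)))) + (if false then ((5 + 2) - (let b = ((\c.7) false) in 7)) else ((((\d.(\e.9)) false) (\f.f)) * (let g = (if false then true else true) in ((\h.3) g)))))
step 3: [if@0.0] ((((let u = false in (\v.v)) (let w = 8 in (\p.w))) ((\q.(let r = 3 in q)) ((\s.true) ((\t.(\a.8)) false)))) + (if false then ((5 + 2) - (let b = ((\c.7) false) in 7)) else ((((\d.(\e.9)) false) (\f.f)) * (let g = (if false then true else true) in ((\h.3) g)))))
step 4: [let@0.0.0] ((((\v.v) (let w = 8 in (\p.w))) ((\q.(let r = 3 in q)) ((\s.true) ((\t.(\a.8)) false)))) + (if false then ((5 + 2) - (let b = ((\c.7) false) in 7)) else ((((\d.(\e.9)) false) (\f.f)) * (let g = (if false then true else true) in ((\h.3) g)))))
step 5: [beta@0.0] (((let w = 8 in (\p.w)) ((\q.(let r = 3 in q)) ((\s.true) ((\t.(\a.8)) false)))) + (if false then ((5 + 2) - (let b = ((\c.7) false) in 7)) else ((((\d.(\e.9)) false) (\f.f)) * (let g = (if false then true else true) in ((\h.3) g)))))
step 6: [let@0.0] (((\p.8) ((\q.(let r = 3 in q)) ((\s.true) ((\t.(\a.8)) false)))) + (if false then ((5 + 2) - (let b = ((\c.7) false) in 7)) else ((((\d.(\e.9)) false) (\f.f)) * (let g = (if false then true else true) in ((\h.3) g)))))
step 7: [beta@0] (8 + (if false then ((5 + 2) - (let b = ((\c.7) false) in 7)) else ((((\d.(\e.9)) false) (\f.f)) * (let g = (if false then true else true) in ((\h.3) g)))))
step 8: [if@1] (8 + ((((\d.(\e.9)) false) (\f.f)) * (let g = (if false then true else true) in ((\h.3) g))))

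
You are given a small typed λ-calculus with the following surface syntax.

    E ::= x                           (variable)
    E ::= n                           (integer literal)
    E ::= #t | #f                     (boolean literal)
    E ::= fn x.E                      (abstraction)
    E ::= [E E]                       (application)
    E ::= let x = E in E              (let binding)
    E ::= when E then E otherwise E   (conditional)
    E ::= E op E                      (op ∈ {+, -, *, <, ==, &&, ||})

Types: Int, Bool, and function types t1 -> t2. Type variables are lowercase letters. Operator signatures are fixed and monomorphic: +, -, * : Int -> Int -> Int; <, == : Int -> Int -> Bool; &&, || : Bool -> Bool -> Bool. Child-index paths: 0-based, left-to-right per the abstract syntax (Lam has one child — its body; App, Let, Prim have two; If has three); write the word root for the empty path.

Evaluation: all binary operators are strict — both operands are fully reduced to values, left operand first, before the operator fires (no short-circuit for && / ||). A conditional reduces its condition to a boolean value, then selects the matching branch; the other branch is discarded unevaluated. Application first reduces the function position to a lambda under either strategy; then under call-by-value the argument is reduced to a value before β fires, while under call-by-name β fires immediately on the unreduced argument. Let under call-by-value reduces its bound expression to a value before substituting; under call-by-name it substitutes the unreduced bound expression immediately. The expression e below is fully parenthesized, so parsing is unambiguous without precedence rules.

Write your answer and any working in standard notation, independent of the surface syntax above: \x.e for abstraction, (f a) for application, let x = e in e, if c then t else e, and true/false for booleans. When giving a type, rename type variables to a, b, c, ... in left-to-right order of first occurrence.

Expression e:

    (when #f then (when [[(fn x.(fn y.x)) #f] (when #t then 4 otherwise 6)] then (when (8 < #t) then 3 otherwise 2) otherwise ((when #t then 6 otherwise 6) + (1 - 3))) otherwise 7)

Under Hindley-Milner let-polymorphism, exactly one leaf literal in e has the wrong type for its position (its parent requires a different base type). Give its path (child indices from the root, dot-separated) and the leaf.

Answer: 1.1.0.1 : true

Trace:
  unify Bool ~ Bool
x : a
\y._ : b -> a
\x._ : a -> b -> a
  unify a -> b -> a ~ Bool -> c
  unify a ~ Bool
  unify b -> Bool ~ c
_ _ : b -> Bool
  unify Bool ~ Bool
  unify Int ~ Int
  unify b -> Bool ~ Int -> d
  unify b ~ Int
  unify Bool ~ d
_ _ : Bool
  unify Bool ~ Bool
  unify Int ~ Int
  unify Bool ~ Int
  FAIL: mismatch Bool ~ Int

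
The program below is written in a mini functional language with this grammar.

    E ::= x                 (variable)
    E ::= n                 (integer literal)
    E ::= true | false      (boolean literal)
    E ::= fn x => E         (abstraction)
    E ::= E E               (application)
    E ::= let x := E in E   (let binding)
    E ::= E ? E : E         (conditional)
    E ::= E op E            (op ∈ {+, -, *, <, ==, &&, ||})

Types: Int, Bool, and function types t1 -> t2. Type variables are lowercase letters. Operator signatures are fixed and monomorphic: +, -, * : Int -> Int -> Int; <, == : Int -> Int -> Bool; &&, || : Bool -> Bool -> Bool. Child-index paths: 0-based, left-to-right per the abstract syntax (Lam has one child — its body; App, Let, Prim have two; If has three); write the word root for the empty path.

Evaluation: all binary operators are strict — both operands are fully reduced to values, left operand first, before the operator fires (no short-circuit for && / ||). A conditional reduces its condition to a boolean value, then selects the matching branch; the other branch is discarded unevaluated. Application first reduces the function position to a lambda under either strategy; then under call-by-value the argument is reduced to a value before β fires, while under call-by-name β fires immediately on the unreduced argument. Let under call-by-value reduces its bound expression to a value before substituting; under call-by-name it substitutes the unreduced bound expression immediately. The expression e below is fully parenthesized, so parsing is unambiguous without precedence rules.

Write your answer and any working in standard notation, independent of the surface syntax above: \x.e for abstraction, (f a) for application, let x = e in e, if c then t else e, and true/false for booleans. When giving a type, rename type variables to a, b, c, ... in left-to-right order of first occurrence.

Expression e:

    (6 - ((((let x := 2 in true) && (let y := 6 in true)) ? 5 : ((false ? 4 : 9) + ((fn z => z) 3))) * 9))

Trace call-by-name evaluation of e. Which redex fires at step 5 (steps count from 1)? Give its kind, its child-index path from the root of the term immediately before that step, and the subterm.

Trace:
step 0: (6 - ((if ((let x = 2 in true) && (let y = 6 in true)) then 5 else ((if false then 4 else 9) + ((\z.z) 3))) * 9))
step 1: [let@1.0.0.0] (6 - ((if (true && (let y = 6 in true)) then 5 else ((if false then 4 else 9) + ((\z.z) 3))) * 9))
step 2: [let@1.0.0.1] (6 - ((if (true && true) then 5 else ((if false then 4 else 9) + ((\z.z) 3))) * 9))
step 3: [delta@1.0.0] (6 - ((if true then 5 else ((if false then 4 else 9) + ((\z.z) 3))) * 9))
step 4: [if@1.0] (6 - (5 * 9))
step 5: [delta@1] (6 - 45)

Answer: delta at 1 : (5 * 9)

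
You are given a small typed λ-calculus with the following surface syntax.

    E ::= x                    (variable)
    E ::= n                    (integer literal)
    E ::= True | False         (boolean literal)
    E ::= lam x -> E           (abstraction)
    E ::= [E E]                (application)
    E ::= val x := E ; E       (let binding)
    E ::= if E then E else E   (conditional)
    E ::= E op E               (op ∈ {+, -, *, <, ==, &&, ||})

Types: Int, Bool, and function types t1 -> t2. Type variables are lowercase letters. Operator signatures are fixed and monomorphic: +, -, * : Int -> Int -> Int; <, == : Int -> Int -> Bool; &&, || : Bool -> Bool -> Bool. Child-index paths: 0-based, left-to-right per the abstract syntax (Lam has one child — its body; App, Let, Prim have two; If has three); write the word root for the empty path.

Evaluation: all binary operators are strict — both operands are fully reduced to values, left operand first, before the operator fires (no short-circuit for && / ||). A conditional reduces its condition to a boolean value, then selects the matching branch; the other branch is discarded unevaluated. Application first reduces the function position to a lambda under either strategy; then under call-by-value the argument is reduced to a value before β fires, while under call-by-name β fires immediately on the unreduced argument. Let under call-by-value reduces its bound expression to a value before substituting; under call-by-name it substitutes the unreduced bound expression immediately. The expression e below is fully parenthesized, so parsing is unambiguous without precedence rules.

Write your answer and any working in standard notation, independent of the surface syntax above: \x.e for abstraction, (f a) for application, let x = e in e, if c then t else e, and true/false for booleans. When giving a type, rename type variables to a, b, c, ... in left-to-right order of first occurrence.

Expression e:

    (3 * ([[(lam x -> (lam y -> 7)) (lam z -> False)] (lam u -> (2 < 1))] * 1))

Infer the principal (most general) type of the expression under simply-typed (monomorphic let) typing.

Working:
  unify Int ~ Int
\y._ : b -> Int
\x._ : a -> b -> Int
\z._ : c -> Bool
  unify a -> b -> Int ~ (c -> Bool) -> d
  unify a ~ c -> Bool
  unify b -> Int ~ d
_ _ : b -> Int
  unify Int ~ Int
  unify Int ~ Int
\u._ : e -> Bool
  unify b -> Int ~ (e -> Bool) -> f
  unify b ~ e -> Bool
  unify Int ~ f
_ _ : Int
  unify Int ~ Int
  unify Int ~ Int
  unify Int ~ Int

Answer: Int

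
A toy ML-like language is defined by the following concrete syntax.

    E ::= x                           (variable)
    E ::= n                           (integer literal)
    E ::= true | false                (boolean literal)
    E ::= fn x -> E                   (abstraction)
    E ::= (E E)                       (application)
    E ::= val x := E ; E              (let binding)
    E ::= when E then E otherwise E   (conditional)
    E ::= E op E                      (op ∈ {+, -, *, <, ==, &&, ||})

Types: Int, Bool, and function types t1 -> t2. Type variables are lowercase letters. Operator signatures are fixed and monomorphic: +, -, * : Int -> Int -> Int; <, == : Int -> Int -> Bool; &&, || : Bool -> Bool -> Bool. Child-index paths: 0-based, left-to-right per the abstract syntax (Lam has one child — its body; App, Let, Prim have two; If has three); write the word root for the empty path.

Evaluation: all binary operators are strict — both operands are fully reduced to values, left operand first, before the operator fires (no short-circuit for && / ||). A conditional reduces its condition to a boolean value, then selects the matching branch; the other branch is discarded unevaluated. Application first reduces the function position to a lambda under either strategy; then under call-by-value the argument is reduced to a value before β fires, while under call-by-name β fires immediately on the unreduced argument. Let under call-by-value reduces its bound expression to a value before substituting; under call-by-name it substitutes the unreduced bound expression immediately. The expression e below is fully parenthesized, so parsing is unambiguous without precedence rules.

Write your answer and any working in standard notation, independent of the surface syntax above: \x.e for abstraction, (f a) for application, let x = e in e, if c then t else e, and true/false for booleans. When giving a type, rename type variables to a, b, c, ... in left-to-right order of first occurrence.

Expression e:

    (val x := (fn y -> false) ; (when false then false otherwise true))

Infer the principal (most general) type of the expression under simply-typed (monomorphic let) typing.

Trace:
\y._ : a -> Bool
let x : a -> Bool
  unify Bool ~ Bool
  unify Bool ~ Bool

Answer: Bool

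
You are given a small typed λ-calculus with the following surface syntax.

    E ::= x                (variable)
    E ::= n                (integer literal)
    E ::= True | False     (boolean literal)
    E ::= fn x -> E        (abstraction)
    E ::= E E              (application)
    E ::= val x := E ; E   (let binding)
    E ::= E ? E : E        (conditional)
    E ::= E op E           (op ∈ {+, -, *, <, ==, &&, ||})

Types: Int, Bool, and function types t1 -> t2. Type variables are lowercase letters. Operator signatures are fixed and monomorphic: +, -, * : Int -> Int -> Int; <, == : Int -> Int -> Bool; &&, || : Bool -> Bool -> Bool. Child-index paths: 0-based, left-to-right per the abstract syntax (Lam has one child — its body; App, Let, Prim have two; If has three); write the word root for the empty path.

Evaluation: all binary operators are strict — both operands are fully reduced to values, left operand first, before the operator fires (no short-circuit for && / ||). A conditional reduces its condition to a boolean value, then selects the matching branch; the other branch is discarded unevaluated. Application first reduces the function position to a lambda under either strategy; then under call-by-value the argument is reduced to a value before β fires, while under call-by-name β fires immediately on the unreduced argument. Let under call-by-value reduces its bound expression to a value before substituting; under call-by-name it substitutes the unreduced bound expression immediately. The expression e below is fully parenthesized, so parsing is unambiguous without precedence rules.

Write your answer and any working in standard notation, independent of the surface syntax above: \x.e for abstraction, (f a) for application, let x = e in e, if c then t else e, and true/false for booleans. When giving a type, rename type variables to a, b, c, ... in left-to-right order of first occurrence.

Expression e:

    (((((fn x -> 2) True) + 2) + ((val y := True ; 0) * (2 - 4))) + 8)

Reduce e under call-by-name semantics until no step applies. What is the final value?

Answer: 12

Derivation:
step 0: (((((\x.2) true) + 2) + ((let y = true in 0) * (2 - 4))) + 8)
step 1: [beta@0.0.0] (((2 + 2) + ((let y = true in 0) * (2 - 4))) + 8)
step 2: [delta@0.0] ((4 + ((let y = true in 0) * (2 - 4))) + 8)
step 3: [let@0.1.0] ((4 + (0 * (2 - 4))) + 8)
step 4: [delta@0.1.1] ((4 + (0 * -2)) + 8)
step 5: [delta@0.1] ((4 + 0) + 8)
step 6: [delta@0] (4 + 8)
step 7: [delta@root] 12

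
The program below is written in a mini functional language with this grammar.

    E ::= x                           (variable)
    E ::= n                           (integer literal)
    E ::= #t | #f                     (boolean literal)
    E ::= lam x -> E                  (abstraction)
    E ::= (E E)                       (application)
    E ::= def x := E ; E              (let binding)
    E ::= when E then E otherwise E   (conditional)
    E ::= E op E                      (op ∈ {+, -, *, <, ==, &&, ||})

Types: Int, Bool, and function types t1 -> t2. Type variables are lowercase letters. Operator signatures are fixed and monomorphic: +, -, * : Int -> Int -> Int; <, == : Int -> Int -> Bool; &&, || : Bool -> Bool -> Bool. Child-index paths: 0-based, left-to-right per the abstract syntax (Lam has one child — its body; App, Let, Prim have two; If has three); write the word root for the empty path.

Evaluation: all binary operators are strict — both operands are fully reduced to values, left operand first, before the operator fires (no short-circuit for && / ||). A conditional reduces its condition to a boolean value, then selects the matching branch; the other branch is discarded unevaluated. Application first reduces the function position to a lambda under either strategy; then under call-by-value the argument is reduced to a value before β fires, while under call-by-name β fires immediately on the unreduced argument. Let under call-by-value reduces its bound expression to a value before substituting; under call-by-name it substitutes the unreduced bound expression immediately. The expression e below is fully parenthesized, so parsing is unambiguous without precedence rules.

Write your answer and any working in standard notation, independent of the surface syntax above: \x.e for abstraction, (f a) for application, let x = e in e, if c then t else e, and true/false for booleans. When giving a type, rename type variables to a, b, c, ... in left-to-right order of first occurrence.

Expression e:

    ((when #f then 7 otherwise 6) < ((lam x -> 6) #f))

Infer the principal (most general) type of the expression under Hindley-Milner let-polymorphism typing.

Answer: Bool

Working:
  unify Bool ~ Bool
  unify Int ~ Int
  unify Int ~ Int
\x._ : a -> Int
  unify a -> Int ~ Bool -> b
  unify a ~ Bool
  unify Int ~ b
_ _ : Int
  unify Int ~ Int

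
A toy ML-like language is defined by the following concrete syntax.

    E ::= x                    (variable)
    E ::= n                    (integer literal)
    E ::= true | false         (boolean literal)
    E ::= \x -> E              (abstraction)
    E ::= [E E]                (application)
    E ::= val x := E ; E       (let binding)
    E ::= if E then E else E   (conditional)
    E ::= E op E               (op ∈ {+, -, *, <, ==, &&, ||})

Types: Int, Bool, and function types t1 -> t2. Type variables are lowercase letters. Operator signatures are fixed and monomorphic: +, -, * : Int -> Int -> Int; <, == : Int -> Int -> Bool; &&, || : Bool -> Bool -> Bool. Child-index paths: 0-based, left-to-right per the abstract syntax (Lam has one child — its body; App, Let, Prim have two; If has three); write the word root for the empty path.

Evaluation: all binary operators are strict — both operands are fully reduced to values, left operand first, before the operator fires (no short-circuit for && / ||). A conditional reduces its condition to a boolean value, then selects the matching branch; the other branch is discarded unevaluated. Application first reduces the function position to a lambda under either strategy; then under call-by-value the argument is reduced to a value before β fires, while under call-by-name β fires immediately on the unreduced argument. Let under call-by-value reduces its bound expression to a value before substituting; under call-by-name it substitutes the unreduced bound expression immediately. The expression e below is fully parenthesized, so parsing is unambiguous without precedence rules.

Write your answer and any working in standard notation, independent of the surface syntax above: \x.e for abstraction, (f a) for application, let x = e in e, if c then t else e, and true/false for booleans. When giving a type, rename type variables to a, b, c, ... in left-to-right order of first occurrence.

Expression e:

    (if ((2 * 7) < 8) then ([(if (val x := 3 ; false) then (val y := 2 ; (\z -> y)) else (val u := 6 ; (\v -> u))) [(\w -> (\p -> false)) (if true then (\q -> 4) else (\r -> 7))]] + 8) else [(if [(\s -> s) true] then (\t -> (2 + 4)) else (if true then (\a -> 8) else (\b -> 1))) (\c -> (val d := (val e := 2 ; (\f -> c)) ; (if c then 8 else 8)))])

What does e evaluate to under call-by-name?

Answer: 6

Working:
step 0: (if ((2 * 7) < 8) then (((if (let x = 3 in false) then (let y = 2 in (\z.y)) else (let u = 6 in (\v.u))) ((\w.(\p.false)) (if true then (\q.4) else (\r.7)))) + 8) else ((if ((\s.s) true) then (\t.(2 + 4)) else (if true then (\a.8) else (\b.1))) (\c.(let d = (let e = 2 in (\f.c)) in (if c then 8 else 8)))))
step 1: [delta@0.0] (if (14 < 8) then (((if (let x = 3 in false) then (let y = 2 in (\z.y)) else (let u = 6 in (\v.u))) ((\w.(\p.false)) (if true then (\q.4) else (\r.7)))) + 8) else ((if ((\s.s) true) then (\t.(2 + 4)) else (if true then (\a.8) else (\b.1))) (\c.(let d = (let e = 2 in (\f.c)) in (if c then 8 else 8)))))
step 2: [delta@0] (if false then (((if (let x = 3 in false) then (let y = 2 in (\z.y)) else (let u = 6 in (\v.u))) ((\w.(\p.false)) (if true then (\q.4) else (\r.7)))) + 8) else ((if ((\s.s) true) then (\t.(2 + 4)) else (if true then (\a.8) else (\b.1))) (\c.(let d = (let e = 2 in (\f.c)) in (if c then 8 else 8)))))
step 3: [if@root] ((if ((\s.s) true) then (\t.(2 + 4)) else (if true then (\a.8) else (\b.1))) (\c.(let d = (let e = 2 in (\f.c)) in (if c then 8 else 8))))
step 4: [beta@0.0] ((if true then (\t.(2 + 4)) else (if true then (\a.8) else (\b.1))) (\c.(let d = (let e = 2 in (\f.c)) in (if c then 8 else 8))))
step 5: [if@0] ((\t.(2 + 4)) (\c.(let d = (let e = 2 in (\f.c)) in (if c then 8 else 8))))
step 6: [beta@root] (2 + 4)
step 7: [delta@root] 6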